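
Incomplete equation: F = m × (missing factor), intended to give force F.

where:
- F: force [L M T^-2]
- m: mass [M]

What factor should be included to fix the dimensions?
a (acceleration), dimensions [L T^-2]

F has dimensions [L M T^-2] and m has dimensions [M].
The missing factor must have dimensions [L M T^-2] / [M] = [L T^-2], i.e. acceleration (a).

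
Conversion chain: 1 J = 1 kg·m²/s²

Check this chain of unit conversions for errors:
The chain is correct (no errors).

Correct: Joule is defined as kg·m²/s²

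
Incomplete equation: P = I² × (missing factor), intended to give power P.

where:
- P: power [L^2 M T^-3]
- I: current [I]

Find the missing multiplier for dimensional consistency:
R (resistance), dimensions [I^-2 L^2 M T^-3]

P has dimensions [L^2 M T^-3] and I² has dimensions [I^2].
The missing factor must have dimensions [L^2 M T^-3] / [I^2] = [I^-2 L^2 M T^-3], i.e. resistance (R).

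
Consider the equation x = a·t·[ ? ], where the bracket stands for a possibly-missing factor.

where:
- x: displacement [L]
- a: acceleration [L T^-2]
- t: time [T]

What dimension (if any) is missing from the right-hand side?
[T] — time (e.g. t)

x has dimensions [L]; a·t has dimensions [L T^-1].
The bracketed factor must supply [L] / [L T^-1] = [T].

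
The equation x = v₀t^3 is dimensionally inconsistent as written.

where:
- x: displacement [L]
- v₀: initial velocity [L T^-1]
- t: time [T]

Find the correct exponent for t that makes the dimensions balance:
The exponent of t should be 1: x = v₀t

The LHS x has dimensions [L]; t has dimensions [T].
As written, the RHS v₀t^3 (exponent 3 on t) has dimensions [L T^2], which does not match.
With exponent 1, the RHS v₀t has dimensions [L], matching the LHS.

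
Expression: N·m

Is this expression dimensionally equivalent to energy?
Yes

The expression N·m has dimensions [L^2 M T^-2], which is exactly energy [L^2 M T^-2].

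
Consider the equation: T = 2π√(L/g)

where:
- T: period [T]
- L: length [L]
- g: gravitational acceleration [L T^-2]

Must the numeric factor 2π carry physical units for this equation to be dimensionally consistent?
No

T has dimensions [T] and √(L/g) already has dimensions [T], so the equation balances without 2π contributing any dimensions. 2π is a pure (dimensionless) number; changing or removing it would not affect dimensional consistency.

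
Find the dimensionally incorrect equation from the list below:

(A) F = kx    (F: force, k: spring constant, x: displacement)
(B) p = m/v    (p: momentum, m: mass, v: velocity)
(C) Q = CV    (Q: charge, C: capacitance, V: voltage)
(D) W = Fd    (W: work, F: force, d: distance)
(B) p = m/v

The equation (B) p = m/v is dimensionally incorrect.

LHS (p): [L M T^-1]
RHS (m/v): [L^-1 M T] ✗

The dimensions do not match. The other three equations balance.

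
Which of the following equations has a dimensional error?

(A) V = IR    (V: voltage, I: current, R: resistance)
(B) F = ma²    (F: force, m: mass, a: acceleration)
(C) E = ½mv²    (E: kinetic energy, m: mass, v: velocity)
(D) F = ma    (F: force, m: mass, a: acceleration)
(B) F = ma²

The equation (B) F = ma² is dimensionally incorrect.

LHS (F): [L M T^-2]
RHS (ma²): [L^2 M T^-4] ✗

The dimensions do not match. The other three equations balance.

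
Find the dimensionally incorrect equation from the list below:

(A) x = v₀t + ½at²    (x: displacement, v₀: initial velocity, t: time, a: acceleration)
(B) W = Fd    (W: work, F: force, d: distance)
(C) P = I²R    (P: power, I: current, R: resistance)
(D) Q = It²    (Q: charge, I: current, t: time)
(D) Q = It²

The equation (D) Q = It² is dimensionally incorrect.

LHS (Q): [I T]
RHS (It²): [I T^2] ✗

The dimensions do not match. The other three equations balance.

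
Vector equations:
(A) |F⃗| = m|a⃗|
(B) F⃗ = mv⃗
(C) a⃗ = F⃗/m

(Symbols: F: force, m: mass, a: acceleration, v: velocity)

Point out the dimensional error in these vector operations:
(B) F⃗ = mv⃗

(A) |F⃗| = m|a⃗|: LHS [L M T^-2], RHS [L M T^-2] ✓ — magnitudes of vectors are scalars
(B) F⃗ = mv⃗: LHS [L M T^-2], RHS [L M T^-1] ✗ — mass times velocity is momentum, not force; should be ma⃗
(C) a⃗ = F⃗/m: LHS [L T^-2], RHS [L T^-2] ✓ — force (vector) divided by mass (scalar)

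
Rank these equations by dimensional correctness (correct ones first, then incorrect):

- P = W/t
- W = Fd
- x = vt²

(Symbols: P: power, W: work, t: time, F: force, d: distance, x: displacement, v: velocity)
Dimensionally correct: P = W/t, W = Fd
Dimensionally incorrect: x = vt²
Ordered (correct first, then incorrect): P = W/t, W = Fd, x = vt²

- P = W/t: LHS [L^2 M T^-3], RHS [L^2 M T^-3] → correct ✓
- W = Fd: LHS [L^2 M T^-2], RHS [L^2 M T^-2] → correct ✓
- x = vt²: LHS [L], RHS [L T] → incorrect ✗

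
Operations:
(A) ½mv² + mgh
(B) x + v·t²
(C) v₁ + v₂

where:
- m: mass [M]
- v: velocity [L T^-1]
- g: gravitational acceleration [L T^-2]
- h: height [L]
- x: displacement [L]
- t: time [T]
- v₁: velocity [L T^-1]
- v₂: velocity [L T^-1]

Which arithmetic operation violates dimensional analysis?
(B) x + v·t²

(A) ½mv² + mgh: ½mv² [L^2 M T^-2] and mgh [L^2 M T^-2] — same dimensions ✓
(B) x + v·t²: x [L] and v·t² [L T] — different dimensions cannot be added/subtracted ✗
(C) v₁ + v₂: v₁ [L T^-1] and v₂ [L T^-1] — same dimensions ✓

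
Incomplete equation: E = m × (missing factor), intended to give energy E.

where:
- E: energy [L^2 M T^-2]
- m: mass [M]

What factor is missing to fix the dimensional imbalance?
v² (velocity squared), dimensions [L^2 T^-2]

E has dimensions [L^2 M T^-2] and m has dimensions [M].
The missing factor must have dimensions [L^2 M T^-2] / [M] = [L^2 T^-2], i.e. velocity squared (v²).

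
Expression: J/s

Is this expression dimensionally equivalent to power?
Yes

The expression J/s has dimensions [L^2 M T^-3], which is exactly power [L^2 M T^-3].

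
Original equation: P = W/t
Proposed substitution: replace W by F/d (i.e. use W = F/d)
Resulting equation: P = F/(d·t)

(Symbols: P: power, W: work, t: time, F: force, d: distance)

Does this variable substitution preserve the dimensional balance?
No

[W] = [L^2 M T^-2] and [F/d] = [M T^-2]. These differ, so the substitution replaces a quantity by one of different dimensions and the result P = F/(d·t) has LHS [L^2 M T^-3] vs RHS [M T^-3] — inconsistent.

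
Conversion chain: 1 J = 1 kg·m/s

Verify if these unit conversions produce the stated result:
The chain is incorrect (it contains an error).

Incorrect: Joule is kg·m²/s², not kg·m/s (that is momentum)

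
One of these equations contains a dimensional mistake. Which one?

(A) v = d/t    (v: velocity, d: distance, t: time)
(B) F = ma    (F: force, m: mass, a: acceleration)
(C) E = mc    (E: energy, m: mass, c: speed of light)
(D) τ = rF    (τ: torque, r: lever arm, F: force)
(C) E = mc

The equation (C) E = mc is dimensionally incorrect.

LHS (E): [L^2 M T^-2]
RHS (mc): [L M T^-1] ✗

The dimensions do not match. The other three equations balance.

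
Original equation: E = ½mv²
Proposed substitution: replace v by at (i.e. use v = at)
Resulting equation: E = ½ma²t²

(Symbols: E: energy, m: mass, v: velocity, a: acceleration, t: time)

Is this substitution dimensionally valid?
Yes

[v] = [L T^-1] and [at] = [L T^-1]. These match, so the substitution replaces a quantity by one of the same dimensions and the result E = ½ma²t² has LHS [L^2 M T^-2] vs RHS [L^2 M T^-2] — still consistent.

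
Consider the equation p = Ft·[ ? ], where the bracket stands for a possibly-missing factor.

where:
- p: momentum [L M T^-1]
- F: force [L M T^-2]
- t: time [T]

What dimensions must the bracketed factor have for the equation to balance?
Nothing is missing — the bracketed factor must be dimensionless.

p has dimensions [L M T^-1] and Ft already has dimensions [L M T^-1], so p = Ft is dimensionally complete.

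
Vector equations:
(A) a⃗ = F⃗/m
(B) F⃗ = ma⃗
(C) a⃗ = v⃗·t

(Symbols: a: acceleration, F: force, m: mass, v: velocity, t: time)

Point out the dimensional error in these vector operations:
(C) a⃗ = v⃗·t

(A) a⃗ = F⃗/m: LHS [L T^-2], RHS [L T^-2] ✓ — force (vector) divided by mass (scalar)
(B) F⃗ = ma⃗: LHS [L M T^-2], RHS [L M T^-2] ✓ — Force and acceleration are vectors, mass is a scalar
(C) a⃗ = v⃗·t: LHS [L T^-2], RHS [L] ✗ — acceleration is velocity per time; should be v⃗/t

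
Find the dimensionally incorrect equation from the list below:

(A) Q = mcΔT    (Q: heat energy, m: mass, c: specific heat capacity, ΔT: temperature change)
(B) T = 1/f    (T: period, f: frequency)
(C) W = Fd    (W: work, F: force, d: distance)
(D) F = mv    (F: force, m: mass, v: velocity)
(D) F = mv

The equation (D) F = mv is dimensionally incorrect.

LHS (F): [L M T^-2]
RHS (mv): [L M T^-1] ✗

The dimensions do not match. The other three equations balance.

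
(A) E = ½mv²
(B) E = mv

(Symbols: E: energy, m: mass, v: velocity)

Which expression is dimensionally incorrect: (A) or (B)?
(B)

(A) E = ½mv²: LHS [L^2 M T^-2], RHS [L^2 M T^-2] ✓
(B) E = mv: LHS [L^2 M T^-2], RHS [L M T^-1] ✗

Expression (B) E = mv is dimensionally incorrect.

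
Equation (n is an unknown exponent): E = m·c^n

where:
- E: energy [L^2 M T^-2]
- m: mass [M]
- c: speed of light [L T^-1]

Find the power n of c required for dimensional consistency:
n = 2

E has dimensions [L^2 M T^-2]; c has dimensions [L T^-1].
The rest of the RHS has dimensions [M], so c^n must supply [L^2 T^-2].
With n = 2: m·c^2 has dimensions [L^2 M T^-2], matching the LHS ✓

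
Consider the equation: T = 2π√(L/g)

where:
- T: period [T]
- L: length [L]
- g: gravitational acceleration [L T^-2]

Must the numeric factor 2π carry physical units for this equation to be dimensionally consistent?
No

T has dimensions [T] and √(L/g) already has dimensions [T], so the equation balances without 2π contributing any dimensions. 2π is a pure (dimensionless) number; changing or removing it would not affect dimensional consistency.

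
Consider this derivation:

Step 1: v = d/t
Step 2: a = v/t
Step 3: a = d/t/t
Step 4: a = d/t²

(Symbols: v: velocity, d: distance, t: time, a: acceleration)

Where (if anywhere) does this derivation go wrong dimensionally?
No step introduces an error — all steps are dimensionally consistent.

Step 1: v = d/t → LHS [L T^-1], RHS [L T^-1] ✓
Step 2: a = v/t → LHS [L T^-2], RHS [L T^-2] ✓
Step 3: a = d/t/t → LHS [L T^-2], RHS [L T^-2] ✓
Step 4: a = d/t² → LHS [L T^-2], RHS [L T^-2] ✓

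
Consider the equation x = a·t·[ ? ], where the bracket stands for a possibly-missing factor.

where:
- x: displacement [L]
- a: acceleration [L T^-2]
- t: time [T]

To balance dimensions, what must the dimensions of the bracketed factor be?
[T] — time (e.g. t)

x has dimensions [L]; a·t has dimensions [L T^-1].
The bracketed factor must supply [L] / [L T^-1] = [T].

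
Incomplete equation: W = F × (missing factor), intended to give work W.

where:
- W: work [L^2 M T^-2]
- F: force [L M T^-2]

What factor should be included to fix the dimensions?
d (distance), dimensions [L]

W has dimensions [L^2 M T^-2] and F has dimensions [L M T^-2].
The missing factor must have dimensions [L^2 M T^-2] / [L M T^-2] = [L], i.e. distance (d).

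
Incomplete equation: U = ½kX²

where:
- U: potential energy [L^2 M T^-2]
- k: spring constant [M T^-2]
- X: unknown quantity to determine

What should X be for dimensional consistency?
X = x (displacement), dimensions [L]

U has dimensions [L^2 M T^-2]; the rest of the RHS (½k) has dimensions [M T^-2].
So X² must have dimensions [L^2], i.e. X has dimensions [L] — X = x (displacement).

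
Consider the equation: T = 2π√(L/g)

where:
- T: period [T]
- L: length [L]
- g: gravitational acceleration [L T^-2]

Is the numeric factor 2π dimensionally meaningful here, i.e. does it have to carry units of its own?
No

T has dimensions [T] and √(L/g) already has dimensions [T], so the equation balances without 2π contributing any dimensions. 2π is a pure (dimensionless) number; changing or removing it would not affect dimensional consistency.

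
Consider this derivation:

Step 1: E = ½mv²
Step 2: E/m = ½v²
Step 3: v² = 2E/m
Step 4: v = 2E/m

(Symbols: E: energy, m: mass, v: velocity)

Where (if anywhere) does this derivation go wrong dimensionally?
Step 4

Step 1: E = ½mv² → LHS [L^2 M T^-2], RHS [L^2 M T^-2] ✓
Step 2: E/m = ½v² → LHS [L^2 T^-2], RHS [L^2 T^-2] ✓
Step 3: v² = 2E/m → LHS [L^2 T^-2], RHS [L^2 T^-2] ✓
Step 4: v = 2E/m → LHS [L T^-1], RHS [L^2 T^-2] ✗

The first dimensional inconsistency appears in step 4: v = 2E/m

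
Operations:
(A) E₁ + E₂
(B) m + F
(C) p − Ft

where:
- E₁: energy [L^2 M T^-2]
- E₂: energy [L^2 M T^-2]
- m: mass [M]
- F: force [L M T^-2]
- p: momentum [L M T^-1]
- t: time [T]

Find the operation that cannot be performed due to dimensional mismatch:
(B) m + F

(A) E₁ + E₂: E₁ [L^2 M T^-2] and E₂ [L^2 M T^-2] — same dimensions ✓
(B) m + F: m [M] and F [L M T^-2] — different dimensions cannot be added/subtracted ✗
(C) p − Ft: p [L M T^-1] and Ft [L M T^-1] — same dimensions ✓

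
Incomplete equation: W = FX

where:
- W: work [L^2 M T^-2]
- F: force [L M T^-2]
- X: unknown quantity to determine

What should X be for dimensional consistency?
X = d (distance), dimensions [L]

W has dimensions [L^2 M T^-2]; the rest of the RHS (F) has dimensions [L M T^-2].
So X must have dimensions [L] — X = d (distance).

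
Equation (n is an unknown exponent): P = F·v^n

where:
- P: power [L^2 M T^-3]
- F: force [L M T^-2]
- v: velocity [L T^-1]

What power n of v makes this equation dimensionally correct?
n = 1

P has dimensions [L^2 M T^-3]; v has dimensions [L T^-1].
The rest of the RHS has dimensions [L M T^-2], so v^n must supply [L T^-1].
With n = 1: F·v^1 has dimensions [L^2 M T^-3], matching the LHS ✓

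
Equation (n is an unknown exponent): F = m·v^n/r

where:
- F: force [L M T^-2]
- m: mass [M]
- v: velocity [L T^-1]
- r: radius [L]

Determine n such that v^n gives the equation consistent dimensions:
n = 2

F has dimensions [L M T^-2]; v has dimensions [L T^-1].
The rest of the RHS has dimensions [L^-1 M], so v^n must supply [L^2 T^-2].
With n = 2: m·v^2/r has dimensions [L M T^-2], matching the LHS ✓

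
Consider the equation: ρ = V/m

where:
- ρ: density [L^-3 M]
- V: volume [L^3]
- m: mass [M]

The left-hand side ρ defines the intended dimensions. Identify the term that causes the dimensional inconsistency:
The right-hand side term V/m

ρ has dimensions [L^-3 M], but V/m has dimensions [L^3 M^-1], so the term V/m is dimensionally wrong for ρ.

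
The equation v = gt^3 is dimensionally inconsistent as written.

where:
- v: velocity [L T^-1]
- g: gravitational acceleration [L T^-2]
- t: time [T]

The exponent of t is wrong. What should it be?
The exponent of t should be 1: v = gt

The LHS v has dimensions [L T^-1]; t has dimensions [T].
As written, the RHS gt^3 (exponent 3 on t) has dimensions [L T], which does not match.
With exponent 1, the RHS gt has dimensions [L T^-1], matching the LHS.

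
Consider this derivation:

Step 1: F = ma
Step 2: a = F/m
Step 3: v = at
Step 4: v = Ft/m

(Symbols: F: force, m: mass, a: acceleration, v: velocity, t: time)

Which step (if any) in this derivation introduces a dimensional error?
No step introduces an error — all steps are dimensionally consistent.

Step 1: F = ma → LHS [L M T^-2], RHS [L M T^-2] ✓
Step 2: a = F/m → LHS [L T^-2], RHS [L T^-2] ✓
Step 3: v = at → LHS [L T^-1], RHS [L T^-1] ✓
Step 4: v = Ft/m → LHS [L T^-1], RHS [L T^-1] ✓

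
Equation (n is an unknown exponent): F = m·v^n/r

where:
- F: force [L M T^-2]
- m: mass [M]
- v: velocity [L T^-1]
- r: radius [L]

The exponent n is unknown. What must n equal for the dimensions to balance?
n = 2

F has dimensions [L M T^-2]; v has dimensions [L T^-1].
The rest of the RHS has dimensions [L^-1 M], so v^n must supply [L^2 T^-2].
With n = 2: m·v^2/r has dimensions [L M T^-2], matching the LHS ✓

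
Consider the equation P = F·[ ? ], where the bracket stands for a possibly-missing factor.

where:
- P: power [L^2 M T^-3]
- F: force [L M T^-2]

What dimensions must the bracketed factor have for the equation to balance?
[L T^-1] — velocity (e.g. v)

P has dimensions [L^2 M T^-3]; F has dimensions [L M T^-2].
The bracketed factor must supply [L^2 M T^-3] / [L M T^-2] = [L T^-1].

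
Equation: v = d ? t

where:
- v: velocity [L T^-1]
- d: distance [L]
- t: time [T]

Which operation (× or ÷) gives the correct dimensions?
division (÷): v = d ÷ t

v [L T^-1]; d [L]; t [T].
d × t → [L T] ✗
d ÷ t → [L T^-1] ✓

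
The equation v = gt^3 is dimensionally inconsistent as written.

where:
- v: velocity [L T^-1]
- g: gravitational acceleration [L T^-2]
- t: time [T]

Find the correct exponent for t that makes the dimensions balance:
The exponent of t should be 1: v = gt

The LHS v has dimensions [L T^-1]; t has dimensions [T].
As written, the RHS gt^3 (exponent 3 on t) has dimensions [L T], which does not match.
With exponent 1, the RHS gt has dimensions [L T^-1], matching the LHS.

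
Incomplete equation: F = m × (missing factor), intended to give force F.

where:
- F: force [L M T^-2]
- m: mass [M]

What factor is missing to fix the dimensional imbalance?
a (acceleration), dimensions [L T^-2]

F has dimensions [L M T^-2] and m has dimensions [M].
The missing factor must have dimensions [L M T^-2] / [M] = [L T^-2], i.e. acceleration (a).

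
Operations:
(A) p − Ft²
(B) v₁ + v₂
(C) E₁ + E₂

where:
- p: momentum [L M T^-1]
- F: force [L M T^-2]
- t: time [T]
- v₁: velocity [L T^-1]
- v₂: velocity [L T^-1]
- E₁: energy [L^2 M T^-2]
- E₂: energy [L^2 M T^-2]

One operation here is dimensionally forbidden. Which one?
(A) p − Ft²

(A) p − Ft²: p [L M T^-1] and Ft² [L M] — different dimensions cannot be added/subtracted ✗
(B) v₁ + v₂: v₁ [L T^-1] and v₂ [L T^-1] — same dimensions ✓
(C) E₁ + E₂: E₁ [L^2 M T^-2] and E₂ [L^2 M T^-2] — same dimensions ✓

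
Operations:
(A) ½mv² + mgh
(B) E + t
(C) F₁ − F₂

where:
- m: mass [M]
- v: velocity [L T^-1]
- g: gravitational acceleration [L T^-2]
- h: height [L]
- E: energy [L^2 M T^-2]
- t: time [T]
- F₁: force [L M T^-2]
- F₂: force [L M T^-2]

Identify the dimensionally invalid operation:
(B) E + t

(A) ½mv² + mgh: ½mv² [L^2 M T^-2] and mgh [L^2 M T^-2] — same dimensions ✓
(B) E + t: E [L^2 M T^-2] and t [T] — different dimensions cannot be added/subtracted ✗
(C) F₁ − F₂: F₁ [L M T^-2] and F₂ [L M T^-2] — same dimensions ✓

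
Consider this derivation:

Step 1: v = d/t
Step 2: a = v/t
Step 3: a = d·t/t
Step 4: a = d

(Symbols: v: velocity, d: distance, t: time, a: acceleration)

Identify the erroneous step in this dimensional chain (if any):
Step 3

Step 1: v = d/t → LHS [L T^-1], RHS [L T^-1] ✓
Step 2: a = v/t → LHS [L T^-2], RHS [L T^-2] ✓
Step 3: a = d·t/t → LHS [L T^-2], RHS [L] ✗

The first dimensional inconsistency appears in step 3: a = d·t/t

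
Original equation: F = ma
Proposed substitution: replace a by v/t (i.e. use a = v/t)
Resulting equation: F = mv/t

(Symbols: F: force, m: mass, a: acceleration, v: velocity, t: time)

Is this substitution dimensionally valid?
Yes

[a] = [L T^-2] and [v/t] = [L T^-2]. These match, so the substitution replaces a quantity by one of the same dimensions and the result F = mv/t has LHS [L M T^-2] vs RHS [L M T^-2] — still consistent.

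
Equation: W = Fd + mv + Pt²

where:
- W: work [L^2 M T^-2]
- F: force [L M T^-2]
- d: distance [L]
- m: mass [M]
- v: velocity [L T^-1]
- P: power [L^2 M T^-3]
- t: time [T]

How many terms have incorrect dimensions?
2

LHS W: [L^2 M T^-2]
- Fd: [L^2 M T^-2] ✓
- mv: [L M T^-1] ✗
- Pt²: [L^2 M T^-1] ✗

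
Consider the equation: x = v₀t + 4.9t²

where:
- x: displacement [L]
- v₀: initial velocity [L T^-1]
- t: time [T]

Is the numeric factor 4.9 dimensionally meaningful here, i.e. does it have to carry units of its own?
Yes

x has dimensions [L], while t² alone has dimensions [T^2]. For the equation to balance, the factor 4.9 must carry dimensions [L T^-2] — it is a dimensional constant (a numerical value of a physical quantity with its units suppressed), not a pure number.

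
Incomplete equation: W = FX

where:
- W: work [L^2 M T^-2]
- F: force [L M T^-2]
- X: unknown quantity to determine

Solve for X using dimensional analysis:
X = d (distance), dimensions [L]

W has dimensions [L^2 M T^-2]; the rest of the RHS (F) has dimensions [L M T^-2].
So X must have dimensions [L] — X = d (distance).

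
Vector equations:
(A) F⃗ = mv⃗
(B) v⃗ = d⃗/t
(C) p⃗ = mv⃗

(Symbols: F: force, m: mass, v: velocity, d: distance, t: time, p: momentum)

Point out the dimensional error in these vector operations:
(A) F⃗ = mv⃗

(A) F⃗ = mv⃗: LHS [L M T^-2], RHS [L M T^-1] ✗ — mass times velocity is momentum, not force; should be ma⃗
(B) v⃗ = d⃗/t: LHS [L T^-1], RHS [L T^-1] ✓ — displacement (vector) divided by time (scalar)
(C) p⃗ = mv⃗: LHS [L M T^-1], RHS [L M T^-1] ✓ — mass (scalar) times velocity (vector)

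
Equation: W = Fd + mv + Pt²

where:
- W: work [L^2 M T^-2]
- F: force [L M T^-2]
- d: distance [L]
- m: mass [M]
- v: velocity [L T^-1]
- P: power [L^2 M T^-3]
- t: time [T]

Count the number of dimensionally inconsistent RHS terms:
2

LHS W: [L^2 M T^-2]
- Fd: [L^2 M T^-2] ✓
- mv: [L M T^-1] ✗
- Pt²: [L^2 M T^-1] ✗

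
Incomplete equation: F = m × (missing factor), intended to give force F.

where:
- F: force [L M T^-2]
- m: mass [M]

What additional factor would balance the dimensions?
a (acceleration), dimensions [L T^-2]

F has dimensions [L M T^-2] and m has dimensions [M].
The missing factor must have dimensions [L M T^-2] / [M] = [L T^-2], i.e. acceleration (a).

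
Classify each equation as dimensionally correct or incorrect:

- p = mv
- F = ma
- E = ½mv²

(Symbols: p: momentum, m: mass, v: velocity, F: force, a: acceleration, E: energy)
Dimensionally correct: p = mv, F = ma, E = ½mv²
Dimensionally incorrect: none
Ordered (correct first, then incorrect): p = mv, F = ma, E = ½mv²

- p = mv: LHS [L M T^-1], RHS [L M T^-1] → correct ✓
- F = ma: LHS [L M T^-2], RHS [L M T^-2] → correct ✓
- E = ½mv²: LHS [L^2 M T^-2], RHS [L^2 M T^-2] → correct ✓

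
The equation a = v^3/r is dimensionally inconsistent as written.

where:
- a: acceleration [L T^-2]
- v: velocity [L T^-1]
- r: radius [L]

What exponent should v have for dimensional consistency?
The exponent of v should be 2: a = v^2/r

The LHS a has dimensions [L T^-2]; v has dimensions [L T^-1].
As written, the RHS v^3/r (exponent 3 on v) has dimensions [L^2 T^-3], which does not match.
With exponent 2, the RHS v^2/r has dimensions [L T^-2], matching the LHS.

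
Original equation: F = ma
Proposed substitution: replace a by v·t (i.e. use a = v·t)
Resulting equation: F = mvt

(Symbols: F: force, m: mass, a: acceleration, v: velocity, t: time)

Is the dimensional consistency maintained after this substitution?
No

[a] = [L T^-2] and [v·t] = [L]. These differ, so the substitution replaces a quantity by one of different dimensions and the result F = mvt has LHS [L M T^-2] vs RHS [L M] — inconsistent.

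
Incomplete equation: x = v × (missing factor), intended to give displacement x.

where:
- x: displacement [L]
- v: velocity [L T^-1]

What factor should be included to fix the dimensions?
t (time), dimensions [T]

x has dimensions [L] and v has dimensions [L T^-1].
The missing factor must have dimensions [L] / [L T^-1] = [T], i.e. time (t).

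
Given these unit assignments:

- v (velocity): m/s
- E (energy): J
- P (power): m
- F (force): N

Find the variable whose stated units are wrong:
P

The variable P (power) should have units W, not m.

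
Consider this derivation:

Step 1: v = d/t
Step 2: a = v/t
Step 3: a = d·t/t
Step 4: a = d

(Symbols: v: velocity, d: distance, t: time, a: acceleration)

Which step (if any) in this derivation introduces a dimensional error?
Step 3

Step 1: v = d/t → LHS [L T^-1], RHS [L T^-1] ✓
Step 2: a = v/t → LHS [L T^-2], RHS [L T^-2] ✓
Step 3: a = d·t/t → LHS [L T^-2], RHS [L] ✗

The first dimensional inconsistency appears in step 3: a = d·t/t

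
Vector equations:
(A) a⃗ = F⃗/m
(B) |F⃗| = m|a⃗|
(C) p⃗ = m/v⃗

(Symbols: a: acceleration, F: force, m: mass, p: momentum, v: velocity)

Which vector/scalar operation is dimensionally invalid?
(C) p⃗ = m/v⃗

(A) a⃗ = F⃗/m: LHS [L T^-2], RHS [L T^-2] ✓ — force (vector) divided by mass (scalar)
(B) |F⃗| = m|a⃗|: LHS [L M T^-2], RHS [L M T^-2] ✓ — magnitudes of vectors are scalars
(C) p⃗ = m/v⃗: LHS [L M T^-1], RHS [L^-1 M T] ✗ — momentum is mass times velocity; should be mv⃗ (and division by a vector is undefined)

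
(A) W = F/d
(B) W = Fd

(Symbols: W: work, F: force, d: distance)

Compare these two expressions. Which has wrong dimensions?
(A)

(A) W = F/d: LHS [L^2 M T^-2], RHS [M T^-2] ✗
(B) W = Fd: LHS [L^2 M T^-2], RHS [L^2 M T^-2] ✓

Expression (A) W = F/d is dimensionally incorrect.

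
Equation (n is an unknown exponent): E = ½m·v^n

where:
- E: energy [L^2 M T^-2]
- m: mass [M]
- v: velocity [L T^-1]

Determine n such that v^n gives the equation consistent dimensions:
n = 2

E has dimensions [L^2 M T^-2]; v has dimensions [L T^-1].
The rest of the RHS has dimensions [M], so v^n must supply [L^2 T^-2].
With n = 2: ½m·v^2 has dimensions [L^2 M T^-2], matching the LHS ✓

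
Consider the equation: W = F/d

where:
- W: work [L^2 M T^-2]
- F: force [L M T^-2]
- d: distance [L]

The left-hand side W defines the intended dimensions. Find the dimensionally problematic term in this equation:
The right-hand side term F/d

W has dimensions [L^2 M T^-2], but F/d has dimensions [M T^-2], so the term F/d is dimensionally wrong for W.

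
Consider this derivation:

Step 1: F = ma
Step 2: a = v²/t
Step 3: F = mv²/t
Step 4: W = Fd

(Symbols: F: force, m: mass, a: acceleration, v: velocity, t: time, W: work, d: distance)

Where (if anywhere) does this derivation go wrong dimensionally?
Step 2

Step 1: F = ma → LHS [L M T^-2], RHS [L M T^-2] ✓
Step 2: a = v²/t → LHS [L T^-2], RHS [L^2 T^-3] ✗

The first dimensional inconsistency appears in step 2: a = v²/t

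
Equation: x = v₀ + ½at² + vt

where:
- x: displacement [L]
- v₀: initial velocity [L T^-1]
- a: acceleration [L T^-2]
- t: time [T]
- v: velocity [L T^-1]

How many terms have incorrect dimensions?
1

LHS x: [L]
- v₀: [L T^-1] ✗
- ½at²: [L] ✓
- vt: [L] ✓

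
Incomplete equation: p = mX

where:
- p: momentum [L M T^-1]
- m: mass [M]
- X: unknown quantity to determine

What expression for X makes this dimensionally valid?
X = v (velocity), dimensions [L T^-1]

p has dimensions [L M T^-1]; the rest of the RHS (m) has dimensions [M].
So X must have dimensions [L T^-1] — X = v (velocity).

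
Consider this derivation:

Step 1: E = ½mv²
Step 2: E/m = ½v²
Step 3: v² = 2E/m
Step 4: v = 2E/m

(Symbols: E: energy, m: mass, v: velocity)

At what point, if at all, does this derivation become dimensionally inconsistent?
Step 4

Step 1: E = ½mv² → LHS [L^2 M T^-2], RHS [L^2 M T^-2] ✓
Step 2: E/m = ½v² → LHS [L^2 T^-2], RHS [L^2 T^-2] ✓
Step 3: v² = 2E/m → LHS [L^2 T^-2], RHS [L^2 T^-2] ✓
Step 4: v = 2E/m → LHS [L T^-1], RHS [L^2 T^-2] ✗

The first dimensional inconsistency appears in step 4: v = 2E/m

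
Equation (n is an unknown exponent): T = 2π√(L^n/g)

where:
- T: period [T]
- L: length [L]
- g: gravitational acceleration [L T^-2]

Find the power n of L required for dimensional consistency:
n = 1

T has dimensions [T]; L has dimensions [L].
With n = 1: 2π√(L^1/g) has dimensions [T], matching the LHS ✓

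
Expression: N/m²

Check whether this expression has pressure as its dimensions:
Yes

The expression N/m² has dimensions [L^-1 M T^-2], which is exactly pressure [L^-1 M T^-2].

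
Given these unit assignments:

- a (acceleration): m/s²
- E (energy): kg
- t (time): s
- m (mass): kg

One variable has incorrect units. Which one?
E

The variable E (energy) should have units J, not kg.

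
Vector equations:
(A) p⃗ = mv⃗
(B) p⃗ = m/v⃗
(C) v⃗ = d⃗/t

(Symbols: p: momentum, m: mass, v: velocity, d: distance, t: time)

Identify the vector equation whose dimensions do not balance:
(B) p⃗ = m/v⃗

(A) p⃗ = mv⃗: LHS [L M T^-1], RHS [L M T^-1] ✓ — mass (scalar) times velocity (vector)
(B) p⃗ = m/v⃗: LHS [L M T^-1], RHS [L^-1 M T] ✗ — momentum is mass times velocity; should be mv⃗ (and division by a vector is undefined)
(C) v⃗ = d⃗/t: LHS [L T^-1], RHS [L T^-1] ✓ — displacement (vector) divided by time (scalar)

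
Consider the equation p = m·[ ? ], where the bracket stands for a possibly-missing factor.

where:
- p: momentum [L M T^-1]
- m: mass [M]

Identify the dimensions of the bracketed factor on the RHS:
[L T^-1] — velocity (e.g. v)

p has dimensions [L M T^-1]; m has dimensions [M].
The bracketed factor must supply [L M T^-1] / [M] = [L T^-1].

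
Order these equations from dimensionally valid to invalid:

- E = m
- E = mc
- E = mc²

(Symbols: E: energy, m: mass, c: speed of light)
Dimensionally correct: E = mc²
Dimensionally incorrect: E = m, E = mc
Ordered (correct first, then incorrect): E = mc², E = m, E = mc

- E = m: LHS [L^2 M T^-2], RHS [M] → incorrect ✗
- E = mc: LHS [L^2 M T^-2], RHS [L M T^-1] → incorrect ✗
- E = mc²: LHS [L^2 M T^-2], RHS [L^2 M T^-2] → correct ✓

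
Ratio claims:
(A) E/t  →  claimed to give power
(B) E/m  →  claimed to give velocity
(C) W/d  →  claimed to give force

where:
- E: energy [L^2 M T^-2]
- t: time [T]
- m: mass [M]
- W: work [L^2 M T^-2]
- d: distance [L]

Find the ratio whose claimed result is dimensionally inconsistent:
(B) E/m does not give velocity

(A) E/t: [L^2 M T^-3] = power [L^2 M T^-3] ✓
(B) E/m: [L^2 T^-2] ≠ velocity [L T^-1] ✗
(C) W/d: [L M T^-2] = force [L M T^-2] ✓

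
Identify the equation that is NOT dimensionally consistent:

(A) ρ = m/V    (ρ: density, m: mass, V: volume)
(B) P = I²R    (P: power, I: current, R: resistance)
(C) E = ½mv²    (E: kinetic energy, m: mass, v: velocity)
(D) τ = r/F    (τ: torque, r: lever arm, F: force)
(D) τ = r/F

The equation (D) τ = r/F is dimensionally incorrect.

LHS (τ): [L^2 M T^-2]
RHS (r/F): [M^-1 T^2] ✗

The dimensions do not match. The other three equations balance.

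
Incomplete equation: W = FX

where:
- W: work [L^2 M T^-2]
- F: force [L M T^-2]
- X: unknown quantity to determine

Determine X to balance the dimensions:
X = d (distance), dimensions [L]

W has dimensions [L^2 M T^-2]; the rest of the RHS (F) has dimensions [L M T^-2].
So X must have dimensions [L] — X = d (distance).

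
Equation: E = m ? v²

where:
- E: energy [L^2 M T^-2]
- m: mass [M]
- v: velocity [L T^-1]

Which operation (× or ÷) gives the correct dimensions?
multiplication (×): E = m × v²

E [L^2 M T^-2]; m [M]; v² [L^2 T^-2].
m × v² → [L^2 M T^-2] ✓
m ÷ v² → [L^-2 M T^2] ✗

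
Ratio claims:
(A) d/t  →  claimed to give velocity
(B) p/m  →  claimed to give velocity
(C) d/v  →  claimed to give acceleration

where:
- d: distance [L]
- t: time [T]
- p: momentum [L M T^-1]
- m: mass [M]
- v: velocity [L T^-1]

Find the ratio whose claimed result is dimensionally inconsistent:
(C) d/v does not give acceleration

(A) d/t: [L T^-1] = velocity [L T^-1] ✓
(B) p/m: [L T^-1] = velocity [L T^-1] ✓
(C) d/v: [T] ≠ acceleration [L T^-2] ✗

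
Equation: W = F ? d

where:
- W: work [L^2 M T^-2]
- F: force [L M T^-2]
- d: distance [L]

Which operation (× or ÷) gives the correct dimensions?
multiplication (×): W = F × d

W [L^2 M T^-2]; F [L M T^-2]; d [L].
F × d → [L^2 M T^-2] ✓
F ÷ d → [M T^-2] ✗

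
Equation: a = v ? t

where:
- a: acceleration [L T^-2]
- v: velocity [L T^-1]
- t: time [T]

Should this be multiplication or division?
division (÷): a = v ÷ t

a [L T^-2]; v [L T^-1]; t [T].
v × t → [L] ✗
v ÷ t → [L T^-2] ✓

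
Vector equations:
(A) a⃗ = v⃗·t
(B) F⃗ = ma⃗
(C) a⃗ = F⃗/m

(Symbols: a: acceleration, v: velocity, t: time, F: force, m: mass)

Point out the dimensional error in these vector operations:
(A) a⃗ = v⃗·t

(A) a⃗ = v⃗·t: LHS [L T^-2], RHS [L] ✗ — acceleration is velocity per time; should be v⃗/t
(B) F⃗ = ma⃗: LHS [L M T^-2], RHS [L M T^-2] ✓ — Force and acceleration are vectors, mass is a scalar
(C) a⃗ = F⃗/m: LHS [L T^-2], RHS [L T^-2] ✓ — force (vector) divided by mass (scalar)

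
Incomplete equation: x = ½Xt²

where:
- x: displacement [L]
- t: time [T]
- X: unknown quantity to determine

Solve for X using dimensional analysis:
X = a (acceleration), dimensions [L T^-2]

x has dimensions [L]; the rest of the RHS (½ t²) has dimensions [T^2].
So X must have dimensions [L T^-2] — X = a (acceleration).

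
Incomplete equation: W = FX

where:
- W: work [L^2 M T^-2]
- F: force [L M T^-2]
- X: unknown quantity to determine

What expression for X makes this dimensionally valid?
X = d (distance), dimensions [L]

W has dimensions [L^2 M T^-2]; the rest of the RHS (F) has dimensions [L M T^-2].
So X must have dimensions [L] — X = d (distance).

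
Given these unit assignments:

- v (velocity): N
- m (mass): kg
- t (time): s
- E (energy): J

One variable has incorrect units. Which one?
v

The variable v (velocity) should have units m/s, not N.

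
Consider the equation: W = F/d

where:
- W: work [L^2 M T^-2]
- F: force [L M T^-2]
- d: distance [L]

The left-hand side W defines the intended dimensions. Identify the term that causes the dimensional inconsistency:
The right-hand side term F/d

W has dimensions [L^2 M T^-2], but F/d has dimensions [M T^-2], so the term F/d is dimensionally wrong for W.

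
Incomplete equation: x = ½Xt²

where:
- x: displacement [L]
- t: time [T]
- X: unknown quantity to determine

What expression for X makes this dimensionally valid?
X = a (acceleration), dimensions [L T^-2]

x has dimensions [L]; the rest of the RHS (½ t²) has dimensions [T^2].
So X must have dimensions [L T^-2] — X = a (acceleration).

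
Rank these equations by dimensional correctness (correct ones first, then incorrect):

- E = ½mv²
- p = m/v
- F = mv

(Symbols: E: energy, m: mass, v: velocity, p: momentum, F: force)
Dimensionally correct: E = ½mv²
Dimensionally incorrect: p = m/v, F = mv
Ordered (correct first, then incorrect): E = ½mv², p = m/v, F = mv

- E = ½mv²: LHS [L^2 M T^-2], RHS [L^2 M T^-2] → correct ✓
- p = m/v: LHS [L M T^-1], RHS [L^-1 M T] → incorrect ✗
- F = mv: LHS [L M T^-2], RHS [L M T^-1] → incorrect ✗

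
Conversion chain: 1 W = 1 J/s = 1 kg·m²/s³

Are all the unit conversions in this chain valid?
The chain is correct (no errors).

Correct: Watt is Joule per second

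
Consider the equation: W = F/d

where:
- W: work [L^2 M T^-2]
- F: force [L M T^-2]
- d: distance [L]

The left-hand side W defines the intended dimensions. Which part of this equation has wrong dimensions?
The right-hand side term F/d

W has dimensions [L^2 M T^-2], but F/d has dimensions [M T^-2], so the term F/d is dimensionally wrong for W.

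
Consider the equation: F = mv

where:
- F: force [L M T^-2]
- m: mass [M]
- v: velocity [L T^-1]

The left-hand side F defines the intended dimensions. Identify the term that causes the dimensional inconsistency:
The right-hand side term mv

F has dimensions [L M T^-2], but mv has dimensions [L M T^-1], so the term mv is dimensionally wrong for F.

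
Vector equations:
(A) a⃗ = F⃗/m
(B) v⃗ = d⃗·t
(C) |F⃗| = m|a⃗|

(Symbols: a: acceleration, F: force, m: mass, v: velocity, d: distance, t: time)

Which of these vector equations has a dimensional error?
(B) v⃗ = d⃗·t

(A) a⃗ = F⃗/m: LHS [L T^-2], RHS [L T^-2] ✓ — force (vector) divided by mass (scalar)
(B) v⃗ = d⃗·t: LHS [L T^-1], RHS [L T] ✗ — velocity is displacement per time; should be d⃗/t
(C) |F⃗| = m|a⃗|: LHS [L M T^-2], RHS [L M T^-2] ✓ — magnitudes of vectors are scalars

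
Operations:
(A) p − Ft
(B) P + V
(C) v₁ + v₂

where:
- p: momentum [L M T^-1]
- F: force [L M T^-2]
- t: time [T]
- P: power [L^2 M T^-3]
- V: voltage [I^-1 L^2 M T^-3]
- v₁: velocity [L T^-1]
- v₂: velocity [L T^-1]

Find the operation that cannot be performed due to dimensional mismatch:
(B) P + V

(A) p − Ft: p [L M T^-1] and Ft [L M T^-1] — same dimensions ✓
(B) P + V: P [L^2 M T^-3] and V [I^-1 L^2 M T^-3] — different dimensions cannot be added/subtracted ✗
(C) v₁ + v₂: v₁ [L T^-1] and v₂ [L T^-1] — same dimensions ✓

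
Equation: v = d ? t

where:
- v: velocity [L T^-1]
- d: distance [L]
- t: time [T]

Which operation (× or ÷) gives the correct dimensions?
division (÷): v = d ÷ t

v [L T^-1]; d [L]; t [T].
d × t → [L T] ✗
d ÷ t → [L T^-1] ✓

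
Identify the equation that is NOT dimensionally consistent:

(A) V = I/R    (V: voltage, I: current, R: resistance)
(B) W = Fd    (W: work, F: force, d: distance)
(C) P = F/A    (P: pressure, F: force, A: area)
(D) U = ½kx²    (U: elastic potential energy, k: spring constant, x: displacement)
(A) V = I/R

The equation (A) V = I/R is dimensionally incorrect.

LHS (V): [I^-1 L^2 M T^-3]
RHS (I/R): [I^3 L^-2 M^-1 T^3] ✗

The dimensions do not match. The other three equations balance.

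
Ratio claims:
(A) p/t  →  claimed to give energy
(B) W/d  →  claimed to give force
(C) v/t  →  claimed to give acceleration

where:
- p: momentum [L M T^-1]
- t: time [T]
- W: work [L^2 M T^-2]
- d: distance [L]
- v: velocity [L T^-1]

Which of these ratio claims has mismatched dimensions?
(A) p/t does not give energy

(A) p/t: [L M T^-2] ≠ energy [L^2 M T^-2] ✗
(B) W/d: [L M T^-2] = force [L M T^-2] ✓
(C) v/t: [L T^-2] = acceleration [L T^-2] ✓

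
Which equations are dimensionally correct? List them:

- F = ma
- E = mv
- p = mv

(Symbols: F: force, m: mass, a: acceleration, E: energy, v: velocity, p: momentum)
Dimensionally correct: F = ma, p = mv
Dimensionally incorrect: E = mv
Ordered (correct first, then incorrect): F = ma, p = mv, E = mv

- F = ma: LHS [L M T^-2], RHS [L M T^-2] → correct ✓
- E = mv: LHS [L^2 M T^-2], RHS [L M T^-1] → incorrect ✗
- p = mv: LHS [L M T^-1], RHS [L M T^-1] → correct ✓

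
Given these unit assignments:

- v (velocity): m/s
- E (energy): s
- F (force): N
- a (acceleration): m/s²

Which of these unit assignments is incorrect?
E

The variable E (energy) should have units J, not s.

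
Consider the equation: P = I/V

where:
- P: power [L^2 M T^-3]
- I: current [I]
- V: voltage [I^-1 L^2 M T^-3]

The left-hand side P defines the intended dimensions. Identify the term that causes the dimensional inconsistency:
The right-hand side term I/V

P has dimensions [L^2 M T^-3], but I/V has dimensions [I^2 L^-2 M^-1 T^3], so the term I/V is dimensionally wrong for P.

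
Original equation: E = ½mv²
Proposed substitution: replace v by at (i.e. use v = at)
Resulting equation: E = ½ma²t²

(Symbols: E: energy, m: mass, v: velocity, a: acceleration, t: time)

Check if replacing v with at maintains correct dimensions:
Yes

[v] = [L T^-1] and [at] = [L T^-1]. These match, so the substitution replaces a quantity by one of the same dimensions and the result E = ½ma²t² has LHS [L^2 M T^-2] vs RHS [L^2 M T^-2] — still consistent.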